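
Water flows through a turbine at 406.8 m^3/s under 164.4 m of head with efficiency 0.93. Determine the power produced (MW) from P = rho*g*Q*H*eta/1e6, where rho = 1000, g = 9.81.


P = 1000 * 9.81 * 406.8 * 164.4 * 0.93 / 1e6 = 610.1473 MW


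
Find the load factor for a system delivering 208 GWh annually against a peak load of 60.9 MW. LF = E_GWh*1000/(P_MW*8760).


LF = 208 * 1000 / (60.9 * 8760) = 0.3899


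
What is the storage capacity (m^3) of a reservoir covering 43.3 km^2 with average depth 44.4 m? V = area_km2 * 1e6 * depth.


V = 43.3 * 1e6 * 44.4 = 1.9225e+09 m^3


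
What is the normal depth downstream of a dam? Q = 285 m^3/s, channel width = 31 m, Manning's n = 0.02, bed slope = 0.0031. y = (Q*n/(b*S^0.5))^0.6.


y = (285 * 0.02 / (31 * 0.0031^0.5))^0.6 = 2.0479 m


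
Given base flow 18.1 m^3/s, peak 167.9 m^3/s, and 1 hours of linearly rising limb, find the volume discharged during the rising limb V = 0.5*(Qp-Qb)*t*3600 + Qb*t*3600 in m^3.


V = 0.5*(167.9 - 18.1)*1*3600 + 18.1*1*3600 = 334800.0000 m^3


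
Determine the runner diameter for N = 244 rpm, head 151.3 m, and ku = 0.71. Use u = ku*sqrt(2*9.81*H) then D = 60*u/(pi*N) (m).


u = 0.71 * sqrt(2*9.81*151.3) = 38.6836 m/s
D = 60 * 38.6836 / (pi * 244) = 3.0279 m


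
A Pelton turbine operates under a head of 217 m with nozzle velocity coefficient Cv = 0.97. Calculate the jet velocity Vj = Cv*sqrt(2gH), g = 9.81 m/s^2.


Vj = 0.97 * sqrt(2*9.81*217) = 63.2923 m/s


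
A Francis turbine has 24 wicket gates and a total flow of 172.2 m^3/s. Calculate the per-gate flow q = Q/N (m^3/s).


q = 172.2 / 24 = 7.1750 m^3/s


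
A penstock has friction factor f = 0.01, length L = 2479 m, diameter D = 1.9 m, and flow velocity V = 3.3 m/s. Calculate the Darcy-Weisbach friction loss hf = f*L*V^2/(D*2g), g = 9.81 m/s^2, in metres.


hf = 0.01 * 2479 * 3.3^2 / (1.9 * 2 * 9.81) = 7.2419 m


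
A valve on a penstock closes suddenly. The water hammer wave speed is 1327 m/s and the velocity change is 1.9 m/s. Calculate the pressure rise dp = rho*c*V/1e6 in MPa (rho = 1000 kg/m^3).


dp = 1000 * 1327 * 1.9 / 1e6 = 2.5213 MPa


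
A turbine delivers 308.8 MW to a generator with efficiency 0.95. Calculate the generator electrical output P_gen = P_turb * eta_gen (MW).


P_gen = 308.8 * 0.95 = 293.3600 MW


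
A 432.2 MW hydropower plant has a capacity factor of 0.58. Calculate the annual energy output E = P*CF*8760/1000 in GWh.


E = 432.2 * 0.58 * 8760 / 1000 = 2195.9218 GWh


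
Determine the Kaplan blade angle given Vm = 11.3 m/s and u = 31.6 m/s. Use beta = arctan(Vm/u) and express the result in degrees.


beta = arctan(11.3 / 31.6) = 19.6768 degrees


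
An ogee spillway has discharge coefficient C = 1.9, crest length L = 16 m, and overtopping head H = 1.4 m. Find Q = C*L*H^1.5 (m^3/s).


Q = 1.9 * 16 * 1.4^1.5 = 50.3577 m^3/s


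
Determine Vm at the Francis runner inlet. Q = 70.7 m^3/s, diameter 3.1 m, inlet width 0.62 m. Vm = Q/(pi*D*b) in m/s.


Vm = 70.7 / (pi * 3.1 * 0.62) = 11.7089 m/s


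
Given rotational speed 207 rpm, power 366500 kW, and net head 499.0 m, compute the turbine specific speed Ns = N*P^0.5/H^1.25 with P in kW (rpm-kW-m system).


Ns = 207 * 366500^0.5 / 499.0^1.25 = 53.1351


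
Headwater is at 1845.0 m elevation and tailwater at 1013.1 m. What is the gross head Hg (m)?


Hg = 1845.0 - 1013.1 = 831.9000 m


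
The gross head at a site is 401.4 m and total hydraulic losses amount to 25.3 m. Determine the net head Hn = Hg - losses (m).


Hn = 401.4 - 25.3 = 376.1000 m


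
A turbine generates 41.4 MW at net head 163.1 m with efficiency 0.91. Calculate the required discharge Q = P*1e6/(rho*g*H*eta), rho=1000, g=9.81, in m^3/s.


Q = 41.4 * 1e6 / (1000 * 9.81 * 163.1 * 0.91) = 28.4339 m^3/s


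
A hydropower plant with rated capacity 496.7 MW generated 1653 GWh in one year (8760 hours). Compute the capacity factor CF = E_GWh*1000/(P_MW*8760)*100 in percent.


CF = 1653 * 1000 / (496.7 * 8760) * 100 = 37.9905 %


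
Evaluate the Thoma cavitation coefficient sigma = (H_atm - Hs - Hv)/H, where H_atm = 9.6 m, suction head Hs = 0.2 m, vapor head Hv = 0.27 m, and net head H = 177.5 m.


sigma = (9.6 - 0.2 - 0.27) / 177.5 = 0.0514


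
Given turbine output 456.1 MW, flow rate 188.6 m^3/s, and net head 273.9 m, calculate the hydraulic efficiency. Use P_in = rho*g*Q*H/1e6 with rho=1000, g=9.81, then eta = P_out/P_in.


P_in = 1000 * 9.81 * 188.6 * 273.9 / 1e6 = 506.7605 MW
eta = 456.1 / 506.7605 = 0.9000


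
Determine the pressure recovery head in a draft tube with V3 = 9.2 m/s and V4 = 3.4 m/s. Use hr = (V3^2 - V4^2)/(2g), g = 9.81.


hr = (9.2^2 - 3.4^2) / (2*9.81) = 3.7248 m


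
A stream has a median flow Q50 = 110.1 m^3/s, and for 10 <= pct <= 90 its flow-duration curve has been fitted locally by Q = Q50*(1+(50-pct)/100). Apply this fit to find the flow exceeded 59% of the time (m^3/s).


Q = 110.1 * (1 + (50 - 59)/100) = 100.1910 m^3/s


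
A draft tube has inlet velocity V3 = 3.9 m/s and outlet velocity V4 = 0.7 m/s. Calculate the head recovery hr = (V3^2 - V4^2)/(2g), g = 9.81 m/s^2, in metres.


hr = (3.9^2 - 0.7^2) / (2*9.81) = 0.7503 m


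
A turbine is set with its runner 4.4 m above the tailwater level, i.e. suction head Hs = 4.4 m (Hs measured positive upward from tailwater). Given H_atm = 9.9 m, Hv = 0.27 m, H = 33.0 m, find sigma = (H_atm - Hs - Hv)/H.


sigma = (9.9 - 4.4 - 0.27) / 33.0 = 0.1585


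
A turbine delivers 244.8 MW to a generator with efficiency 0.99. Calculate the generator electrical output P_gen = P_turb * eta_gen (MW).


P_gen = 244.8 * 0.99 = 242.3520 MW


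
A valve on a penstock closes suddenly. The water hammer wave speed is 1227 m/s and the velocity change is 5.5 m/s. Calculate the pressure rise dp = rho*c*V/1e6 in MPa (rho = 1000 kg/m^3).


dp = 1000 * 1227 * 5.5 / 1e6 = 6.7485 MPa


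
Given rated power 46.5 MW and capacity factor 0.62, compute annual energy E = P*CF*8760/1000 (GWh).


E = 46.5 * 0.62 * 8760 / 1000 = 252.5508 GWh


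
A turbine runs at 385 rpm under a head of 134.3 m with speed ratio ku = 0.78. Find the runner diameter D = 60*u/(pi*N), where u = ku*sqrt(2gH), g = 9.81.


u = 0.78 * sqrt(2*9.81*134.3) = 40.0389 m/s
D = 60 * 40.0389 / (pi * 385) = 1.9862 m


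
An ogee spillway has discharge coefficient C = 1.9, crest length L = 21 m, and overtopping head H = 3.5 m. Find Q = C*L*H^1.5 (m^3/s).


Q = 1.9 * 21 * 3.5^1.5 = 261.2612 m^3/s


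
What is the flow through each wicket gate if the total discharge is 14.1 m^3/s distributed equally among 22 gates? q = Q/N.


q = 14.1 / 22 = 0.6409 m^3/s


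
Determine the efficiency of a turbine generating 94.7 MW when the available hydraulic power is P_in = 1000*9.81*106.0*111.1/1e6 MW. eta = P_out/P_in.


P_in = 1000 * 9.81 * 106.0 * 111.1 / 1e6 = 115.5284 MW
eta = 94.7 / 115.5284 = 0.8197


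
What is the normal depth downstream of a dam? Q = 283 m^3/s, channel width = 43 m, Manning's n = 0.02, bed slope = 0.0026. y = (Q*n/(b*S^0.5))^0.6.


y = (283 * 0.02 / (43 * 0.0026^0.5))^0.6 = 1.7665 m


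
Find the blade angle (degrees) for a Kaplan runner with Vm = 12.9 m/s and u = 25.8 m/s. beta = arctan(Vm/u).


beta = arctan(12.9 / 25.8) = 26.5651 degrees


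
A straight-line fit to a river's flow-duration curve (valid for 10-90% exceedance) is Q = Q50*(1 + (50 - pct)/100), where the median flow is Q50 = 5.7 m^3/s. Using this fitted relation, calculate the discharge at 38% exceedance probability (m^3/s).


Q = 5.7 * (1 + (50 - 38)/100) = 6.3840 m^3/s


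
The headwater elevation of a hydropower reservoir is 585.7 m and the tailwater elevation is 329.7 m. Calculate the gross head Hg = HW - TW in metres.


Hg = 585.7 - 329.7 = 256.0000 m


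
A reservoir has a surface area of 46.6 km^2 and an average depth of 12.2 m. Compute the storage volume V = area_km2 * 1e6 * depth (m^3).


V = 46.6 * 1e6 * 12.2 = 5.6852e+08 m^3


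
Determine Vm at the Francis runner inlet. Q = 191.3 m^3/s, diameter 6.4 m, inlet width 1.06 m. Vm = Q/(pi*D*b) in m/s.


Vm = 191.3 / (pi * 6.4 * 1.06) = 8.9759 m/s


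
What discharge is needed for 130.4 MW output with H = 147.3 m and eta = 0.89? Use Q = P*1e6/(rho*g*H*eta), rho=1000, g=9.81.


Q = 130.4 * 1e6 / (1000 * 9.81 * 147.3 * 0.89) = 101.3948 m^3/s


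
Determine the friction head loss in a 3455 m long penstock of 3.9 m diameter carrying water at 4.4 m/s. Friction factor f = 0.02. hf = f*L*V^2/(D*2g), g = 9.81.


hf = 0.02 * 3455 * 4.4^2 / (3.9 * 2 * 9.81) = 17.4832 m


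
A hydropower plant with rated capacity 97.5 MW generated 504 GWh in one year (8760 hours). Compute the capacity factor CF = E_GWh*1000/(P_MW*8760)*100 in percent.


CF = 504 * 1000 / (97.5 * 8760) * 100 = 59.0095 %


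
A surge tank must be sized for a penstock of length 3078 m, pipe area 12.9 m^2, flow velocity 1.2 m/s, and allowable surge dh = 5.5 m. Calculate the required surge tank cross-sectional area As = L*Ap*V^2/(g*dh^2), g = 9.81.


As = 3078 * 12.9 * 1.2^2 / (9.81 * 5.5^2) = 192.6755 m^2


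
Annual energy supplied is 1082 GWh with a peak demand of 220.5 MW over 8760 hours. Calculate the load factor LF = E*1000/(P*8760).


LF = 1082 * 1000 / (220.5 * 8760) = 0.5602


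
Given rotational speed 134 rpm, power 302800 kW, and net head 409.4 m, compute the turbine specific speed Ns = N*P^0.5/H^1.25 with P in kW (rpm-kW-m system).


Ns = 134 * 302800^0.5 / 409.4^1.25 = 40.0404


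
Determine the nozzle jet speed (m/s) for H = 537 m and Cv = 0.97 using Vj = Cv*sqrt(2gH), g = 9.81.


Vj = 0.97 * sqrt(2*9.81*537) = 99.5654 m/s


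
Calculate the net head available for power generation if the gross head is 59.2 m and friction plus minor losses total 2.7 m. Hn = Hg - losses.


Hn = 59.2 - 2.7 = 56.5000 m


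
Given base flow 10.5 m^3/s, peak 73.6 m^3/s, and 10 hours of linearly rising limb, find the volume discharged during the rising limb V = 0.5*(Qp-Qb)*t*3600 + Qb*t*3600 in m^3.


V = 0.5*(73.6 - 10.5)*10*3600 + 10.5*10*3600 = 1.5138e+06 m^3


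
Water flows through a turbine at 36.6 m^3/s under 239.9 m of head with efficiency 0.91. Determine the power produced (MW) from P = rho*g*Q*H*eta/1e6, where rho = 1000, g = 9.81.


P = 1000 * 9.81 * 36.6 * 239.9 * 0.91 / 1e6 = 78.3830 MW


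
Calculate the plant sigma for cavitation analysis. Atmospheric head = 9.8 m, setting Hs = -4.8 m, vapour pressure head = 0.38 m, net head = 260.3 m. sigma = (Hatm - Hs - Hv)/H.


sigma = (9.8 - (-4.8) - 0.38) / 260.3 = 0.0546


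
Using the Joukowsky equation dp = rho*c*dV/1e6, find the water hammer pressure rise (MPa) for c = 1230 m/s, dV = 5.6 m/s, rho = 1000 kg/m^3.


dp = 1000 * 1230 * 5.6 / 1e6 = 6.8880 MPa


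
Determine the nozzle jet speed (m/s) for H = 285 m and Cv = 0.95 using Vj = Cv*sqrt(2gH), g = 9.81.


Vj = 0.95 * sqrt(2*9.81*285) = 71.0388 m/s


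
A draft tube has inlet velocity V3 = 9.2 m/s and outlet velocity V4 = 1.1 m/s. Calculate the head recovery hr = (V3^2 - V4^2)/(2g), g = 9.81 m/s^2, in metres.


hr = (9.2^2 - 1.1^2) / (2*9.81) = 4.2523 m


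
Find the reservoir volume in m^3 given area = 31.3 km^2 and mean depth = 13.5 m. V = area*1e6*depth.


V = 31.3 * 1e6 * 13.5 = 4.2255e+08 m^3


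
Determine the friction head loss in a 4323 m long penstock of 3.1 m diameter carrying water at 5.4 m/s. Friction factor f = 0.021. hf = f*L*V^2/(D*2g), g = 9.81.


hf = 0.021 * 4323 * 5.4^2 / (3.1 * 2 * 9.81) = 43.5243 m


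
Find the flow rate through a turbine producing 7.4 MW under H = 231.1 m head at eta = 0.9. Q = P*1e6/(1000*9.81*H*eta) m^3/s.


Q = 7.4 * 1e6 / (1000 * 9.81 * 231.1 * 0.9) = 3.6268 m^3/s


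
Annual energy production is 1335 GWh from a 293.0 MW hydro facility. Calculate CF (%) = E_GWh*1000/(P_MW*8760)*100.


CF = 1335 * 1000 / (293.0 * 8760) * 100 = 52.0127 %


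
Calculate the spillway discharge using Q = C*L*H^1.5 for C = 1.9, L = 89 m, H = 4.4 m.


Q = 1.9 * 89 * 4.4^1.5 = 1560.7115 m^3/s


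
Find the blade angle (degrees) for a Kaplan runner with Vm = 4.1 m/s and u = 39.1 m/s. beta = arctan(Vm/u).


beta = arctan(4.1 / 39.1) = 5.9861 degrees


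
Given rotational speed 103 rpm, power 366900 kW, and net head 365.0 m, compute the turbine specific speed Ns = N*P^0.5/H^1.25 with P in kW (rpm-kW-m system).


Ns = 103 * 366900^0.5 / 365.0^1.25 = 39.1061


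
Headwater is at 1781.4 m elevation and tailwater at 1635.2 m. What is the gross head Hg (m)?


Hg = 1781.4 - 1635.2 = 146.2000 m


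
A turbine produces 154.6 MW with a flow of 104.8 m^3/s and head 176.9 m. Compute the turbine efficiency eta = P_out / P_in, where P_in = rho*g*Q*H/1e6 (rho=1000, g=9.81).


P_in = 1000 * 9.81 * 104.8 * 176.9 / 1e6 = 181.8688 MW
eta = 154.6 / 181.8688 = 0.8501


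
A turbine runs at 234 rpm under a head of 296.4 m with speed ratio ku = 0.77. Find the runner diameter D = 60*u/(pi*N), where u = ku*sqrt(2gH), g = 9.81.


u = 0.77 * sqrt(2*9.81*296.4) = 58.7191 m/s
D = 60 * 58.7191 / (pi * 234) = 4.7925 m


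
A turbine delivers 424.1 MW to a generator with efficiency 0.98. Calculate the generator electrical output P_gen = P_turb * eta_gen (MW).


P_gen = 424.1 * 0.98 = 415.6180 MW


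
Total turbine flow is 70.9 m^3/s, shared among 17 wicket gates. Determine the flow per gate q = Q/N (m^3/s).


q = 70.9 / 17 = 4.1706 m^3/s


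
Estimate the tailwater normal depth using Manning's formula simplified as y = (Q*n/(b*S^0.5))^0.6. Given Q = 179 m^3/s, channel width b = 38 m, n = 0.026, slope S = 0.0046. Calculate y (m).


y = (179 * 0.026 / (38 * 0.0046^0.5))^0.6 = 1.4256 m


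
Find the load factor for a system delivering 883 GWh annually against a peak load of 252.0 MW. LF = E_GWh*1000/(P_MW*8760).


LF = 883 * 1000 / (252.0 * 8760) = 0.4000


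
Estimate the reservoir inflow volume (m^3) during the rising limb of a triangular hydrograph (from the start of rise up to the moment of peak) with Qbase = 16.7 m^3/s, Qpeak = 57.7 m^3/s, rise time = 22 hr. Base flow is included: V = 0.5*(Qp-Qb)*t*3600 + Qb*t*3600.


V = 0.5*(57.7 - 16.7)*22*3600 + 16.7*22*3600 = 2.9462e+06 m^3


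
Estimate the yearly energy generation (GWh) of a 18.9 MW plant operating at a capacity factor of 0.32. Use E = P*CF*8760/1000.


E = 18.9 * 0.32 * 8760 / 1000 = 52.9805 GWh


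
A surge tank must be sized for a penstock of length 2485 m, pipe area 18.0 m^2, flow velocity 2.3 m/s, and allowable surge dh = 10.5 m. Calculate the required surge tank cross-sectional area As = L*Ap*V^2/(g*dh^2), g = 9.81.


As = 2485 * 18.0 * 2.3^2 / (9.81 * 10.5^2) = 218.7797 m^2


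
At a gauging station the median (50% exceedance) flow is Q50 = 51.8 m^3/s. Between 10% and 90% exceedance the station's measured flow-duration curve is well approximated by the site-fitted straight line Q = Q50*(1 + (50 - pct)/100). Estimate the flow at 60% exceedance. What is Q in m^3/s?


Q = 51.8 * (1 + (50 - 60)/100) = 46.6200 m^3/s


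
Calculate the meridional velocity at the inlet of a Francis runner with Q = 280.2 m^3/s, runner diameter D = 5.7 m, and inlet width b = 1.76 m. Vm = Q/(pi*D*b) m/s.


Vm = 280.2 / (pi * 5.7 * 1.76) = 8.8906 m/s


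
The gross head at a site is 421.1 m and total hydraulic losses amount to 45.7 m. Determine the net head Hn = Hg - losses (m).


Hn = 421.1 - 45.7 = 375.4000 m


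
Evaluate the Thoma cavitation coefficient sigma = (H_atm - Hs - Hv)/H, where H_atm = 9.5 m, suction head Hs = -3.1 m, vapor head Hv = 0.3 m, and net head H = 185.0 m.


sigma = (9.5 - (-3.1) - 0.3) / 185.0 = 0.0665


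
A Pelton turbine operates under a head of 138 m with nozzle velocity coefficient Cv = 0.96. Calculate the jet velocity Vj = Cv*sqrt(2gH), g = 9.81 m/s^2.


Vj = 0.96 * sqrt(2*9.81*138) = 49.9529 m/s


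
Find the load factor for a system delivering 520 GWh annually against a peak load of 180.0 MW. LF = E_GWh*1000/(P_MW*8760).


LF = 520 * 1000 / (180.0 * 8760) = 0.3298


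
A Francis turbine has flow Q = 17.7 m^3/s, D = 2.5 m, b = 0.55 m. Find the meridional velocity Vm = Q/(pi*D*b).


Vm = 17.7 / (pi * 2.5 * 0.55) = 4.0975 m/s


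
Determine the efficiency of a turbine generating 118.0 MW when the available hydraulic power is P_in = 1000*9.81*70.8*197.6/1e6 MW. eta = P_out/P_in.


P_in = 1000 * 9.81 * 70.8 * 197.6 / 1e6 = 137.2427 MW
eta = 118.0 / 137.2427 = 0.8598


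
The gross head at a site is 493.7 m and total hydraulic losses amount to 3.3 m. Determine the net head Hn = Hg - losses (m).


Hn = 493.7 - 3.3 = 490.4000 m


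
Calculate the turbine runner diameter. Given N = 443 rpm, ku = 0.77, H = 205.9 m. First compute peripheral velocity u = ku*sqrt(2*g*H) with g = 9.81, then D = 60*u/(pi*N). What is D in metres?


u = 0.77 * sqrt(2*9.81*205.9) = 48.9405 m/s
D = 60 * 48.9405 / (pi * 443) = 2.1099 m


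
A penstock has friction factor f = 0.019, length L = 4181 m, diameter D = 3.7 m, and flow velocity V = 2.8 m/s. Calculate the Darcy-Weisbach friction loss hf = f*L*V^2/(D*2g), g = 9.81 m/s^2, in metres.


hf = 0.019 * 4181 * 2.8^2 / (3.7 * 2 * 9.81) = 8.5792 m


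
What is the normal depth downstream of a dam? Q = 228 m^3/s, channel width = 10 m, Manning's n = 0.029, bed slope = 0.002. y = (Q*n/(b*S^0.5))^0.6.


y = (228 * 0.029 / (10 * 0.002^0.5))^0.6 = 5.0337 m


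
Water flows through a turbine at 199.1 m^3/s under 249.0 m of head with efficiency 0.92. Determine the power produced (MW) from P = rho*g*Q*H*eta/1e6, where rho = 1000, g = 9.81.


P = 1000 * 9.81 * 199.1 * 249.0 * 0.92 / 1e6 = 447.4324 MW


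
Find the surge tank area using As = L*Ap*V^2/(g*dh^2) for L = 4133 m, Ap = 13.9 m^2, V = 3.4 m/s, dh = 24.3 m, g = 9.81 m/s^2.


As = 4133 * 13.9 * 3.4^2 / (9.81 * 24.3^2) = 114.6454 m^2


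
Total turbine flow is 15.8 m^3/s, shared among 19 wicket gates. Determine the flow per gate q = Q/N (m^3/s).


q = 15.8 / 19 = 0.8316 m^3/s


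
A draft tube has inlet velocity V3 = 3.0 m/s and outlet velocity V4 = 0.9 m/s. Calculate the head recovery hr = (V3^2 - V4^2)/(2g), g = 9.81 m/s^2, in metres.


hr = (3.0^2 - 0.9^2) / (2*9.81) = 0.4174 m


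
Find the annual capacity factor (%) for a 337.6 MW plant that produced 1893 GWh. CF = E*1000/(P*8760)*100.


CF = 1893 * 1000 / (337.6 * 8760) * 100 = 64.0094 %


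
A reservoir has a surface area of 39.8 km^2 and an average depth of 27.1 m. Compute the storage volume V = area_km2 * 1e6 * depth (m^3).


V = 39.8 * 1e6 * 27.1 = 1.0786e+09 m^3


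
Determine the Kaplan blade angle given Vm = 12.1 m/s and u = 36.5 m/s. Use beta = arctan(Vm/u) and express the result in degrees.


beta = arctan(12.1 / 36.5) = 18.3407 degrees


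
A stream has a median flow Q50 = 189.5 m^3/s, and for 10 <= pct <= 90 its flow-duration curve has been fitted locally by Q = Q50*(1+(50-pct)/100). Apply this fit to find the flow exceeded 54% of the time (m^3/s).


Q = 189.5 * (1 + (50 - 54)/100) = 181.9200 m^3/s


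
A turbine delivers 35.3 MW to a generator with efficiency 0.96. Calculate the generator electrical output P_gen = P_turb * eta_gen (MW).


P_gen = 35.3 * 0.96 = 33.8880 MW


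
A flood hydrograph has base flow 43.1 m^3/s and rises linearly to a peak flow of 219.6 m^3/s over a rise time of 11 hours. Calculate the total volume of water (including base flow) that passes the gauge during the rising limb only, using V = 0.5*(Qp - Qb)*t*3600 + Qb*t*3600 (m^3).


V = 0.5*(219.6 - 43.1)*11*3600 + 43.1*11*3600 = 5.2015e+06 m^3


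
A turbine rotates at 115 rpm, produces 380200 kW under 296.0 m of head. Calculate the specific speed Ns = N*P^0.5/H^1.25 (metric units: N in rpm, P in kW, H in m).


Ns = 115 * 380200^0.5 / 296.0^1.25 = 57.7550


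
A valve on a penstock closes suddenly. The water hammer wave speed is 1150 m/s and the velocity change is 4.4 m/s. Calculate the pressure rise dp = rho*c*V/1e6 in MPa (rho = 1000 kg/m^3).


dp = 1000 * 1150 * 4.4 / 1e6 = 5.0600 MPa


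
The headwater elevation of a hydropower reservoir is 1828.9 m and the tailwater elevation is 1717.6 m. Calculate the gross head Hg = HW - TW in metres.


Hg = 1828.9 - 1717.6 = 111.3000 m


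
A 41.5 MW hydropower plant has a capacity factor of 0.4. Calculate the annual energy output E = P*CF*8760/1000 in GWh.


E = 41.5 * 0.4 * 8760 / 1000 = 145.4160 GWh


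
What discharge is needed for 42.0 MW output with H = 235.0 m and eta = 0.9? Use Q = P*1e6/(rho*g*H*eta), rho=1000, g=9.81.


Q = 42.0 * 1e6 / (1000 * 9.81 * 235.0 * 0.9) = 20.2428 m^3/s


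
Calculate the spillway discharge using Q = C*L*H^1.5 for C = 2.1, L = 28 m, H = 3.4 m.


Q = 2.1 * 28 * 3.4^1.5 = 368.6343 m^3/s


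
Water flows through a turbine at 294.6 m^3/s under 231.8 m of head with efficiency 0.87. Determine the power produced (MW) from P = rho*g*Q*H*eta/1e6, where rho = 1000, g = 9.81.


P = 1000 * 9.81 * 294.6 * 231.8 * 0.87 / 1e6 = 582.8200 MW


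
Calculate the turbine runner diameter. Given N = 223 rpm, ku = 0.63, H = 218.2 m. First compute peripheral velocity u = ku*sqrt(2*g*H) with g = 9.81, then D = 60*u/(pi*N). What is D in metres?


u = 0.63 * sqrt(2*9.81*218.2) = 41.2209 m/s
D = 60 * 41.2209 / (pi * 223) = 3.5303 m


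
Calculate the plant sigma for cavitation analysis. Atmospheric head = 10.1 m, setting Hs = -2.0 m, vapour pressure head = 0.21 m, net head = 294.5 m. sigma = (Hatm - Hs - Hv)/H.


sigma = (10.1 - (-2.0) - 0.21) / 294.5 = 0.0404


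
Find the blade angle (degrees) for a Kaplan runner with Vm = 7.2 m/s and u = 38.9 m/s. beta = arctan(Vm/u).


beta = arctan(7.2 / 38.9) = 10.4862 degrees


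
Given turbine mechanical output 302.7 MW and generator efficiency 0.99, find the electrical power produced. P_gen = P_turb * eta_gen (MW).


P_gen = 302.7 * 0.99 = 299.6730 MW


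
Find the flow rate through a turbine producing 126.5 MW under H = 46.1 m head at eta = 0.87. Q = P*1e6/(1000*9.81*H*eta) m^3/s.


Q = 126.5 * 1e6 / (1000 * 9.81 * 46.1 * 0.87) = 321.5151 m^3/s


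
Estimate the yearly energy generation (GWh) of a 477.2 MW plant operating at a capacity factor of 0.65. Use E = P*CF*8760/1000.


E = 477.2 * 0.65 * 8760 / 1000 = 2717.1768 GWh


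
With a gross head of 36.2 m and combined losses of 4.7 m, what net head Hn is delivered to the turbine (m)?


Hn = 36.2 - 4.7 = 31.5000 m


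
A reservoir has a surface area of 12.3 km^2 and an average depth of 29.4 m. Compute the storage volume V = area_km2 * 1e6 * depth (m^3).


V = 12.3 * 1e6 * 29.4 = 3.6162e+08 m^3


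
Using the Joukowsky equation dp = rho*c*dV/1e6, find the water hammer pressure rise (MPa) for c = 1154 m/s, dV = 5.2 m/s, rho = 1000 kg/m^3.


dp = 1000 * 1154 * 5.2 / 1e6 = 6.0008 MPa


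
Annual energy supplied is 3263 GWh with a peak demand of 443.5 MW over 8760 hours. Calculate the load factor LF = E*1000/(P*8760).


LF = 3263 * 1000 / (443.5 * 8760) = 0.8399


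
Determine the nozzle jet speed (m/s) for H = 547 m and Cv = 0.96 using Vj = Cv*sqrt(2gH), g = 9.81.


Vj = 0.96 * sqrt(2*9.81*547) = 99.4522 m/s


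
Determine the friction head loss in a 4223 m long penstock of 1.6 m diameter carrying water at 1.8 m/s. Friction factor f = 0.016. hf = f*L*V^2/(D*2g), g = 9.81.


hf = 0.016 * 4223 * 1.8^2 / (1.6 * 2 * 9.81) = 6.9738 m


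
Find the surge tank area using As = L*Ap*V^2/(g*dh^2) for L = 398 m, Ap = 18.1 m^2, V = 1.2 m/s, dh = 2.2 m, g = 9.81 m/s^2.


As = 398 * 18.1 * 1.2^2 / (9.81 * 2.2^2) = 218.4790 m^2


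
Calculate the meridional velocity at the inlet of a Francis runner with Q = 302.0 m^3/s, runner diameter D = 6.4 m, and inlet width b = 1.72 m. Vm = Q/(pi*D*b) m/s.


Vm = 302.0 / (pi * 6.4 * 1.72) = 8.7327 m/s


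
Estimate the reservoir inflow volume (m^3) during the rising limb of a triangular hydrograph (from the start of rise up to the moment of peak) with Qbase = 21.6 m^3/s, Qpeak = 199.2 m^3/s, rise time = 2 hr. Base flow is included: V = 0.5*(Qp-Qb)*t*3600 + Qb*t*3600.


V = 0.5*(199.2 - 21.6)*2*3600 + 21.6*2*3600 = 794880.0000 m^3


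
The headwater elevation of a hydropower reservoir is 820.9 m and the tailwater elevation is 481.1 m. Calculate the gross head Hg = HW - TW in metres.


Hg = 820.9 - 481.1 = 339.8000 m


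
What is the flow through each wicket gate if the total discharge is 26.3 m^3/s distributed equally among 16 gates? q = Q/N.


q = 26.3 / 16 = 1.6438 m^3/s


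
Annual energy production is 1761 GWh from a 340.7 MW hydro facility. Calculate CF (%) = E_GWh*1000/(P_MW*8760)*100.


CF = 1761 * 1000 / (340.7 * 8760) * 100 = 59.0042 %


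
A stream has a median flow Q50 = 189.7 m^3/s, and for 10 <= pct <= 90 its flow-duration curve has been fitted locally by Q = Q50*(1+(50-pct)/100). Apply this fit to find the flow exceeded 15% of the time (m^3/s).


Q = 189.7 * (1 + (50 - 15)/100) = 256.0950 m^3/s


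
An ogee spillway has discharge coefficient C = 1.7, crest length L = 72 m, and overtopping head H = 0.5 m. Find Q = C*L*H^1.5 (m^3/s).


Q = 1.7 * 72 * 0.5^1.5 = 43.2749 m^3/s


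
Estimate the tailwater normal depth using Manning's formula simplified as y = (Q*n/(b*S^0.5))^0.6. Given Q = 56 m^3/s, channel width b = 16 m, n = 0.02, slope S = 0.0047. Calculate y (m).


y = (56 * 0.02 / (16 * 0.0047^0.5))^0.6 = 1.0126 m


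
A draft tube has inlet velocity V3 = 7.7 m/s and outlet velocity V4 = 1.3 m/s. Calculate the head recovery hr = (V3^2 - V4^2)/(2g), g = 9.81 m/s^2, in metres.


hr = (7.7^2 - 1.3^2) / (2*9.81) = 2.9358 m


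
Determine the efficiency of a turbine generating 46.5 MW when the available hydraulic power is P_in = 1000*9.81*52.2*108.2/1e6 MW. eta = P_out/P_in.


P_in = 1000 * 9.81 * 52.2 * 108.2 / 1e6 = 55.4073 MW
eta = 46.5 / 55.4073 = 0.8392


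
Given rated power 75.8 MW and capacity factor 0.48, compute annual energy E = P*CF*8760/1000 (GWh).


E = 75.8 * 0.48 * 8760 / 1000 = 318.7238 GWh


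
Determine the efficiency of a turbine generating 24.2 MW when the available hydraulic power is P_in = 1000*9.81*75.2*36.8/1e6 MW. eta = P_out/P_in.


P_in = 1000 * 9.81 * 75.2 * 36.8 / 1e6 = 27.1478 MW
eta = 24.2 / 27.1478 = 0.8914


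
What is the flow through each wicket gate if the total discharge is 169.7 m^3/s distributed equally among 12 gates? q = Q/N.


q = 169.7 / 12 = 14.1417 m^3/s


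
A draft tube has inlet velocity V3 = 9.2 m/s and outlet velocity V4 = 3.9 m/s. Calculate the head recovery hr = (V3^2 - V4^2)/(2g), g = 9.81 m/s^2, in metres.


hr = (9.2^2 - 3.9^2) / (2*9.81) = 3.5387 m


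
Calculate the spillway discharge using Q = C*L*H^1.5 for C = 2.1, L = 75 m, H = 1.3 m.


Q = 2.1 * 75 * 1.3^1.5 = 233.4509 m^3/s


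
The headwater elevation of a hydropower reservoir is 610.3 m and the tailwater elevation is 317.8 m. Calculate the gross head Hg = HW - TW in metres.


Hg = 610.3 - 317.8 = 292.5000 m


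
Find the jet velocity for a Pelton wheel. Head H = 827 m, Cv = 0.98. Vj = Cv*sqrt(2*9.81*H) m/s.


Vj = 0.98 * sqrt(2*9.81*827) = 124.8327 m/s


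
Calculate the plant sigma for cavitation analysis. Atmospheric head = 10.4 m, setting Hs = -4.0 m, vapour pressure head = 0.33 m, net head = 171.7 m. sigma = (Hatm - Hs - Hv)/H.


sigma = (10.4 - (-4.0) - 0.33) / 171.7 = 0.0819


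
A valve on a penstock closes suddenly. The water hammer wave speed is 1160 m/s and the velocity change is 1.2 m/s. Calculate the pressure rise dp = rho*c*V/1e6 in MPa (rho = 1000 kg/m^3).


dp = 1000 * 1160 * 1.2 / 1e6 = 1.3920 MPa


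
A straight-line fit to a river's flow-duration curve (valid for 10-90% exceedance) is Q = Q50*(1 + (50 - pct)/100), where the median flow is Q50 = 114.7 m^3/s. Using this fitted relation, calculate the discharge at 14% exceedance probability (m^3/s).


Q = 114.7 * (1 + (50 - 14)/100) = 155.9920 m^3/s


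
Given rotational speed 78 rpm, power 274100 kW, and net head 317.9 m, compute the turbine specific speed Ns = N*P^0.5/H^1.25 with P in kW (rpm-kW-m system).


Ns = 78 * 274100^0.5 / 317.9^1.25 = 30.4219


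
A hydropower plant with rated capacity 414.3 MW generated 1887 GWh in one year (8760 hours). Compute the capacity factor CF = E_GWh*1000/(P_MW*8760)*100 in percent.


CF = 1887 * 1000 / (414.3 * 8760) * 100 = 51.9940 %


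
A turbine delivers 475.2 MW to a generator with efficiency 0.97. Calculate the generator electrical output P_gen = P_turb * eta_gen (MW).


P_gen = 475.2 * 0.97 = 460.9440 MW


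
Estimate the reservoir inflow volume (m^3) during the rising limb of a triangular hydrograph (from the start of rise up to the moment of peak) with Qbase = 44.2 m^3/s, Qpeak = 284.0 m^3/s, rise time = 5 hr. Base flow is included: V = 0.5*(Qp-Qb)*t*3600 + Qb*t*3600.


V = 0.5*(284.0 - 44.2)*5*3600 + 44.2*5*3600 = 2.9538e+06 m^3


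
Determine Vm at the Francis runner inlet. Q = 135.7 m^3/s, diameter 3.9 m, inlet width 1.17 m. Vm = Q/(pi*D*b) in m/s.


Vm = 135.7 / (pi * 3.9 * 1.17) = 9.4663 m/s


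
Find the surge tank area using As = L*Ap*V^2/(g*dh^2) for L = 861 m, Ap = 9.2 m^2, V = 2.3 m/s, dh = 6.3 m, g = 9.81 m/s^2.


As = 861 * 9.2 * 2.3^2 / (9.81 * 6.3^2) = 107.6209 m^2


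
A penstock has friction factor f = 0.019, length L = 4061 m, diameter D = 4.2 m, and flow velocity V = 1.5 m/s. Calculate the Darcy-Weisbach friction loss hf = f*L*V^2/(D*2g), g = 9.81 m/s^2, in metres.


hf = 0.019 * 4061 * 1.5^2 / (4.2 * 2 * 9.81) = 2.1068 m


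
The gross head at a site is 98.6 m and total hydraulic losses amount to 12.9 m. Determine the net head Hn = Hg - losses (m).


Hn = 98.6 - 12.9 = 85.7000 m


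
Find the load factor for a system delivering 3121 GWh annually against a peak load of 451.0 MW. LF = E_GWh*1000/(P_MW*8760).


LF = 3121 * 1000 / (451.0 * 8760) = 0.7900


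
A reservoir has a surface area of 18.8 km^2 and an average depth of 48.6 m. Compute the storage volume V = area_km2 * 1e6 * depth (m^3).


V = 18.8 * 1e6 * 48.6 = 9.1368e+08 m^3


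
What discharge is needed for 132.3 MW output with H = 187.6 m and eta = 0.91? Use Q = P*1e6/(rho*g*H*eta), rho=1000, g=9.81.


Q = 132.3 * 1e6 / (1000 * 9.81 * 187.6 * 0.91) = 78.9981 m^3/s


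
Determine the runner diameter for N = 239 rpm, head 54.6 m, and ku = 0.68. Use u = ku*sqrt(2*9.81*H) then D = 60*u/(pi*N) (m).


u = 0.68 * sqrt(2*9.81*54.6) = 22.2564 m/s
D = 60 * 22.2564 / (pi * 239) = 1.7785 m


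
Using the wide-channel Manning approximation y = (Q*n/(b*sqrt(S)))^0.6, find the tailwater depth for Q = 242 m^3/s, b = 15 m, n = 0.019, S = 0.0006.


y = (242 * 0.019 / (15 * 0.0006^0.5))^0.6 = 4.5545 m


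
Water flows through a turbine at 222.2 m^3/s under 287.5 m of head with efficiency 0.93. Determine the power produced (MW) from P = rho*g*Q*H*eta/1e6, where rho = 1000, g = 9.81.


P = 1000 * 9.81 * 222.2 * 287.5 * 0.93 / 1e6 = 582.8192 MW


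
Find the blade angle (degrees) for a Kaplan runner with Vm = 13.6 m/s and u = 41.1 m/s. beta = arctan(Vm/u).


beta = arctan(13.6 / 41.1) = 18.3094 degrees


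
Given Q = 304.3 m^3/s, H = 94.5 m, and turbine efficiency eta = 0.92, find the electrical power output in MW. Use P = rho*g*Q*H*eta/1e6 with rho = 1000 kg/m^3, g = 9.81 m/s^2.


P = 1000 * 9.81 * 304.3 * 94.5 * 0.92 / 1e6 = 259.5318 MW


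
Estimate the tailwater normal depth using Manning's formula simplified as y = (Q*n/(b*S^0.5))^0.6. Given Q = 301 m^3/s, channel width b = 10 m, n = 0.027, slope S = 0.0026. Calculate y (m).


y = (301 * 0.027 / (10 * 0.0026^0.5))^0.6 = 5.2658 m


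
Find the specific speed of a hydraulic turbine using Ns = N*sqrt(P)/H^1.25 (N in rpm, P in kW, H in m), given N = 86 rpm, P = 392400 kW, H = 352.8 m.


Ns = 86 * 392400^0.5 / 352.8^1.25 = 35.2332


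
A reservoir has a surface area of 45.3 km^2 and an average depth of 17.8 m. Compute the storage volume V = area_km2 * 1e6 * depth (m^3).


V = 45.3 * 1e6 * 17.8 = 8.0634e+08 m^3


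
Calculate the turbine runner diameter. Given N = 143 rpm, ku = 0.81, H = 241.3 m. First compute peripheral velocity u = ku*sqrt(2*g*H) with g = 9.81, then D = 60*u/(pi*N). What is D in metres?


u = 0.81 * sqrt(2*9.81*241.3) = 55.7331 m/s
D = 60 * 55.7331 / (pi * 143) = 7.4435 m


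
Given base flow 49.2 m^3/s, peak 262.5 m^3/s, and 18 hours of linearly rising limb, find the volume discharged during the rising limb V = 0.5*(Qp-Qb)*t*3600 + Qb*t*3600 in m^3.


V = 0.5*(262.5 - 49.2)*18*3600 + 49.2*18*3600 = 1.0099e+07 m^3


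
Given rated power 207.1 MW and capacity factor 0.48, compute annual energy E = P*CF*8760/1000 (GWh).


E = 207.1 * 0.48 * 8760 / 1000 = 870.8141 GWh


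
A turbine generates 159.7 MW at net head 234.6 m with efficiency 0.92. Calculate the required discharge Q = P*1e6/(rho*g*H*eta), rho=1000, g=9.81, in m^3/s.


Q = 159.7 * 1e6 / (1000 * 9.81 * 234.6 * 0.92) = 75.4258 m^3/s


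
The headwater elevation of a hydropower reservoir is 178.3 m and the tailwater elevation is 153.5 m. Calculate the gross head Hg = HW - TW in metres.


Hg = 178.3 - 153.5 = 24.8000 m


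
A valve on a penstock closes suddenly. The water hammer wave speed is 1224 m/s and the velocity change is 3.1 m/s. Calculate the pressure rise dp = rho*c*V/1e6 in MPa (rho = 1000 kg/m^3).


dp = 1000 * 1224 * 3.1 / 1e6 = 3.7944 MPa


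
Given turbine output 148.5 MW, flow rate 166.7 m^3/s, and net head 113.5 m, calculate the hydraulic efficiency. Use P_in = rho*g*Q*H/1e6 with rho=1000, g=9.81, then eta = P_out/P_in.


P_in = 1000 * 9.81 * 166.7 * 113.5 / 1e6 = 185.6096 MW
eta = 148.5 / 185.6096 = 0.8001


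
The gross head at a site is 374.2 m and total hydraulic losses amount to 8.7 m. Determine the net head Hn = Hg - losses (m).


Hn = 374.2 - 8.7 = 365.5000 m


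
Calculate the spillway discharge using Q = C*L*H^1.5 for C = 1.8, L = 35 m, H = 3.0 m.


Q = 1.8 * 35 * 3.0^1.5 = 327.3576 m^3/s


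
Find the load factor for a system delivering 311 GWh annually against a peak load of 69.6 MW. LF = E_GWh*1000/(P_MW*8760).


LF = 311 * 1000 / (69.6 * 8760) = 0.5101


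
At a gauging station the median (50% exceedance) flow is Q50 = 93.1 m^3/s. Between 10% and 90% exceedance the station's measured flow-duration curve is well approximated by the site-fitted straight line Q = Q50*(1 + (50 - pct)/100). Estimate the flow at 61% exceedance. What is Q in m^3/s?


Q = 93.1 * (1 + (50 - 61)/100) = 82.8590 m^3/s


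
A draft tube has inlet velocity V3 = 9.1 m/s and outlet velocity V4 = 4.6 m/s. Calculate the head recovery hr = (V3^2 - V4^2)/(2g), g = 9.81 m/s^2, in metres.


hr = (9.1^2 - 4.6^2) / (2*9.81) = 3.1422 m


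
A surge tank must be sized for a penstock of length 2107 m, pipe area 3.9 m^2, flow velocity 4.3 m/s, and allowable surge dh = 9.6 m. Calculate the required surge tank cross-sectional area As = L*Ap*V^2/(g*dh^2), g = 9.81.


As = 2107 * 3.9 * 4.3^2 / (9.81 * 9.6^2) = 168.0562 m^2


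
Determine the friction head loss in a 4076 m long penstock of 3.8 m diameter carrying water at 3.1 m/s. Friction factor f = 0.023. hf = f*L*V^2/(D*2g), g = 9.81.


hf = 0.023 * 4076 * 3.1^2 / (3.8 * 2 * 9.81) = 12.0838 m


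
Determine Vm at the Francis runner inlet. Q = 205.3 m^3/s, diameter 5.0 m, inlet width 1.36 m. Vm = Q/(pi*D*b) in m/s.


Vm = 205.3 / (pi * 5.0 * 1.36) = 9.6101 m/s


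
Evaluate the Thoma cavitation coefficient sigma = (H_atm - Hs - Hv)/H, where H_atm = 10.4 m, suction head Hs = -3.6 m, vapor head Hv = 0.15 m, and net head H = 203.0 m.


sigma = (10.4 - (-3.6) - 0.15) / 203.0 = 0.0682


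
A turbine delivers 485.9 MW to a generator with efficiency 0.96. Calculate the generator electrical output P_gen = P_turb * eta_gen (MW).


P_gen = 485.9 * 0.96 = 466.4640 MW


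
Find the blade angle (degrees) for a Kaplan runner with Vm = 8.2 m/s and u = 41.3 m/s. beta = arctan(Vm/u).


beta = arctan(8.2 / 41.3) = 11.2299 degrees


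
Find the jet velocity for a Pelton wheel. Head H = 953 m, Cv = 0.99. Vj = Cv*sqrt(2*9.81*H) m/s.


Vj = 0.99 * sqrt(2*9.81*953) = 135.3727 m/s


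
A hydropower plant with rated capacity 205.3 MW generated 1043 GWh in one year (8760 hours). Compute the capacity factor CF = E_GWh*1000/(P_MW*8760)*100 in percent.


CF = 1043 * 1000 / (205.3 * 8760) * 100 = 57.9951 %


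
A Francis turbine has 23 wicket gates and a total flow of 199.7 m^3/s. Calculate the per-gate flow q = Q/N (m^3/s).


q = 199.7 / 23 = 8.6826 m^3/s


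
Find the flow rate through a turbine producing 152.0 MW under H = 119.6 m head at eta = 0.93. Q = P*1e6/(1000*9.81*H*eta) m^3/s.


Q = 152.0 * 1e6 / (1000 * 9.81 * 119.6 * 0.93) = 139.3030 m^3/s


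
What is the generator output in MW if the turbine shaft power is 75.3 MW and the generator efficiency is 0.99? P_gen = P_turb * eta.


P_gen = 75.3 * 0.99 = 74.5470 MW


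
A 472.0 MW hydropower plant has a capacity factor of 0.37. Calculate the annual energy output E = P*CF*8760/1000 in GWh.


E = 472.0 * 0.37 * 8760 / 1000 = 1529.8464 GWh


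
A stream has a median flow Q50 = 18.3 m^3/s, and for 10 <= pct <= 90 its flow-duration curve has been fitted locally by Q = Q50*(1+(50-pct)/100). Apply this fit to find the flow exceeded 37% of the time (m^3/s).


Q = 18.3 * (1 + (50 - 37)/100) = 20.6790 m^3/s


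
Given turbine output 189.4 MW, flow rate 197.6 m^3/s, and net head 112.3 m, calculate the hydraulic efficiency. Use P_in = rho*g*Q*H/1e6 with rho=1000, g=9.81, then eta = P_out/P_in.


P_in = 1000 * 9.81 * 197.6 * 112.3 / 1e6 = 217.6886 MW
eta = 189.4 / 217.6886 = 0.8701


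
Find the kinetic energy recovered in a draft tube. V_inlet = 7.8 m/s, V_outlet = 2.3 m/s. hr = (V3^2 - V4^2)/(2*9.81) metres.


hr = (7.8^2 - 2.3^2) / (2*9.81) = 2.8313 m


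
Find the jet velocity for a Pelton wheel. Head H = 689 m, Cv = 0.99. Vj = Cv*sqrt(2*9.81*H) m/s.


Vj = 0.99 * sqrt(2*9.81*689) = 115.1050 m/s


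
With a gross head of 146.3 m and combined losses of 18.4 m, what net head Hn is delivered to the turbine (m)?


Hn = 146.3 - 18.4 = 127.9000 m


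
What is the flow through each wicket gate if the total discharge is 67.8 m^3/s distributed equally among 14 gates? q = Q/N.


q = 67.8 / 14 = 4.8429 m^3/s


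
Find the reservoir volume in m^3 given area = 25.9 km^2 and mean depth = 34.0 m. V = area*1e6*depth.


V = 25.9 * 1e6 * 34.0 = 8.8060e+08 m^3


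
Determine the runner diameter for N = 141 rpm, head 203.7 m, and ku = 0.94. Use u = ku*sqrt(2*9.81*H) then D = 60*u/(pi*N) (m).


u = 0.94 * sqrt(2*9.81*203.7) = 59.4255 m/s
D = 60 * 59.4255 / (pi * 141) = 8.0492 m


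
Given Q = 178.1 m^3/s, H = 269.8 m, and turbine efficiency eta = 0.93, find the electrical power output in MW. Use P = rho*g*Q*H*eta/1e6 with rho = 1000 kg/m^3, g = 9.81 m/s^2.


P = 1000 * 9.81 * 178.1 * 269.8 * 0.93 / 1e6 = 438.3872 MW


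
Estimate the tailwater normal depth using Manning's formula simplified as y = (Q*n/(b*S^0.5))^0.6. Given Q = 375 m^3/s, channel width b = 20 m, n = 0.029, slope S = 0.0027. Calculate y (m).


y = (375 * 0.029 / (20 * 0.0027^0.5))^0.6 = 4.0910 m


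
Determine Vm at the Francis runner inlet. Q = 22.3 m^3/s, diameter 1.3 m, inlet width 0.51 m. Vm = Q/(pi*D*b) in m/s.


Vm = 22.3 / (pi * 1.3 * 0.51) = 10.7064 m/s


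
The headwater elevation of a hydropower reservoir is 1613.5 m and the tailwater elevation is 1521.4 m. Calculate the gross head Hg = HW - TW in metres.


Hg = 1613.5 - 1521.4 = 92.1000 m
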